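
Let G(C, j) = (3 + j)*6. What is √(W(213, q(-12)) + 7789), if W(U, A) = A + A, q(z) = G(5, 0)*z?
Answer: √7357 ≈ 85.773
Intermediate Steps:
G(C, j) = 18 + 6*j
q(z) = 18*z (q(z) = (18 + 6*0)*z = (18 + 0)*z = 18*z)
W(U, A) = 2*A
√(W(213, q(-12)) + 7789) = √(2*(18*(-12)) + 7789) = √(2*(-216) + 7789) = √(-432 + 7789) = √7357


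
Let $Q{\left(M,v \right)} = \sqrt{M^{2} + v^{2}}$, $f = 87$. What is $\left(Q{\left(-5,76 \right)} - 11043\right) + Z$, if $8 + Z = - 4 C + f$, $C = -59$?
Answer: $-10728 + \sqrt{5801} \approx -10652.0$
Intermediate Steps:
$Z = 315$ ($Z = -8 + \left(\left(-4\right) \left(-59\right) + 87\right) = -8 + \left(236 + 87\right) = -8 + 323 = 315$)
$\left(Q{\left(-5,76 \right)} - 11043\right) + Z = \left(\sqrt{\left(-5\right)^{2} + 76^{2}} - 11043\right) + 315 = \left(\sqrt{25 + 5776} - 11043\right) + 315 = \left(\sqrt{5801} - 11043\right) + 315 = \left(-11043 + \sqrt{5801}\right) + 315 = -10728 + \sqrt{5801}$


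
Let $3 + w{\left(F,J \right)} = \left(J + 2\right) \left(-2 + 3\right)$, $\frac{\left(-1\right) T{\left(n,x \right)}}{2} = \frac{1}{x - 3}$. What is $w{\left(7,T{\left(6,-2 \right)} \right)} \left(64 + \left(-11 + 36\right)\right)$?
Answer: $- \frac{267}{5} \approx -53.4$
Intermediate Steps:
$T{\left(n,x \right)} = - \frac{2}{-3 + x}$ ($T{\left(n,x \right)} = - \frac{2}{x - 3} = - \frac{2}{-3 + x}$)
$w{\left(F,J \right)} = -1 + J$ ($w{\left(F,J \right)} = -3 + \left(J + 2\right) \left(-2 + 3\right) = -3 + \left(2 + J\right) 1 = -3 + \left(2 + J\right) = -1 + J$)
$w{\left(7,T{\left(6,-2 \right)} \right)} \left(64 + \left(-11 + 36\right)\right) = \left(-1 - \frac{2}{-3 - 2}\right) \left(64 + \left(-11 + 36\right)\right) = \left(-1 - \frac{2}{-5}\right) \left(64 + 25\right) = \left(-1 - - \frac{2}{5}\right) 89 = \left(-1 + \frac{2}{5}\right) 89 = \left(- \frac{3}{5}\right) 89 = - \frac{267}{5}$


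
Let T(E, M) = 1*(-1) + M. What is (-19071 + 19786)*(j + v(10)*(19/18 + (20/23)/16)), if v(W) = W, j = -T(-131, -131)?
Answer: 42358745/414 ≈ 1.0232e+5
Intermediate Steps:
T(E, M) = -1 + M
j = 132 (j = -(-1 - 131) = -1*(-132) = 132)
(-19071 + 19786)*(j + v(10)*(19/18 + (20/23)/16)) = (-19071 + 19786)*(132 + 10*(19/18 + (20/23)/16)) = 715*(132 + 10*(19*(1/18) + (20*(1/23))*(1/16))) = 715*(132 + 10*(19/18 + (20/23)*(1/16))) = 715*(132 + 10*(19/18 + 5/92)) = 715*(132 + 10*(919/828)) = 715*(132 + 4595/414) = 715*(59243/414) = 42358745/414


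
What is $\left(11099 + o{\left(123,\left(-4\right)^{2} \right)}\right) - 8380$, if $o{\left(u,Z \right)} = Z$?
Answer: $2735$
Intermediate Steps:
$\left(11099 + o{\left(123,\left(-4\right)^{2} \right)}\right) - 8380 = \left(11099 + \left(-4\right)^{2}\right) - 8380 = \left(11099 + 16\right) - 8380 = 11115 - 8380 = 2735$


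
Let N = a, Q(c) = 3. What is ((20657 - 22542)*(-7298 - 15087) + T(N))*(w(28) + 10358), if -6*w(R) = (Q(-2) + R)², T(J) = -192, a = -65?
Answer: 2581818077671/6 ≈ 4.3030e+11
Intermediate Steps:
N = -65
w(R) = -(3 + R)²/6
((20657 - 22542)*(-7298 - 15087) + T(N))*(w(28) + 10358) = ((20657 - 22542)*(-7298 - 15087) - 192)*(-(3 + 28)²/6 + 10358) = (-1885*(-22385) - 192)*(-⅙*31² + 10358) = (42195725 - 192)*(-⅙*961 + 10358) = 42195533*(-961/6 + 10358) = 42195533*(61187/6) = 2581818077671/6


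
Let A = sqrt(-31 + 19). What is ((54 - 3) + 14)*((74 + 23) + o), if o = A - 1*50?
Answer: 3055 + 130*I*sqrt(3) ≈ 3055.0 + 225.17*I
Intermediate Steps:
A = 2*I*sqrt(3) (A = sqrt(-12) = 2*I*sqrt(3) ≈ 3.4641*I)
o = -50 + 2*I*sqrt(3) (o = 2*I*sqrt(3) - 1*50 = 2*I*sqrt(3) - 50 = -50 + 2*I*sqrt(3) ≈ -50.0 + 3.4641*I)
((54 - 3) + 14)*((74 + 23) + o) = ((54 - 3) + 14)*((74 + 23) + (-50 + 2*I*sqrt(3))) = (51 + 14)*(97 + (-50 + 2*I*sqrt(3))) = 65*(47 + 2*I*sqrt(3)) = 3055 + 130*I*sqrt(3)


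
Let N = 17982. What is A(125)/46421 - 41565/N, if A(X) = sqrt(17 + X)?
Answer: -13855/5994 + sqrt(142)/46421 ≈ -2.3112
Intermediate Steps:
A(125)/46421 - 41565/N = sqrt(17 + 125)/46421 - 41565/17982 = sqrt(142)*(1/46421) - 41565*1/17982 = sqrt(142)/46421 - 13855/5994 = -13855/5994 + sqrt(142)/46421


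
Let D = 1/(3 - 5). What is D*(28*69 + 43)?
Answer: -1975/2 ≈ -987.50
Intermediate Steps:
D = -½ (D = 1/(-2) = -½ ≈ -0.50000)
D*(28*69 + 43) = -(28*69 + 43)/2 = -(1932 + 43)/2 = -½*1975 = -1975/2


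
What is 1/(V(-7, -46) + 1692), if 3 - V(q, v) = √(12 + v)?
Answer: 1695/2873059 + I*√34/2873059 ≈ 0.00058996 + 2.0295e-6*I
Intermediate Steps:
V(q, v) = 3 - √(12 + v)
1/(V(-7, -46) + 1692) = 1/((3 - √(12 - 46)) + 1692) = 1/((3 - √(-34)) + 1692) = 1/((3 - I*√34) + 1692) = 1/(1695 - I*√34)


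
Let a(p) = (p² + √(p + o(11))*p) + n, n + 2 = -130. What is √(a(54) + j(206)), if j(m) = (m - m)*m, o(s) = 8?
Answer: √(2784 + 54*√62) ≈ 56.650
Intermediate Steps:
n = -132 (n = -2 - 130 = -132)
a(p) = -132 + p² + p*√(8 + p) (a(p) = (p² + √(p + 8)*p) - 132 = (p² + √(8 + p)*p) - 132 = (p² + p*√(8 + p)) - 132 = -132 + p² + p*√(8 + p))
j(m) = 0 (j(m) = 0*m = 0)
√(a(54) + j(206)) = √((-132 + 54² + 54*√(8 + 54)) + 0) = √((-132 + 2916 + 54*√62) + 0) = √((2784 + 54*√62) + 0) = √(2784 + 54*√62)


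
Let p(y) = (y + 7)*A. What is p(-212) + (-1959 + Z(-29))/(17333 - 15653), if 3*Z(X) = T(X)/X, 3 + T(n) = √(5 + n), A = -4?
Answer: 3989359/4872 - I*√6/73080 ≈ 818.83 - 3.3518e-5*I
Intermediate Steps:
p(y) = -28 - 4*y (p(y) = (y + 7)*(-4) = (7 + y)*(-4) = -28 - 4*y)
T(n) = -3 + √(5 + n)
Z(X) = (-3 + √(5 + X))/(3*X) (Z(X) = ((-3 + √(5 + X))/X)/3 = (-3 + √(5 + X))/(3*X))
p(-212) + (-1959 + Z(-29))/(17333 - 15653) = (-28 - 4*(-212)) + (-1959 + (⅓)*(-3 + √(5 - 29))/(-29))/(17333 - 15653) = (-28 + 848) + (-1959 + (⅓)*(-1/29)*(-3 + √(-24)))/1680 = 820 + (-1959 + (⅓)*(-1/29)*(-3 + 2*I*√6))*(1/1680) = 820 + (-1959 + (1/29 - 2*I*√6/87))*(1/1680) = 820 + (-56810/29 - 2*I*√6/87)*(1/1680) = 820 + (-5681/4872 - I*√6/73080) = 3989359/4872 - I*√6/73080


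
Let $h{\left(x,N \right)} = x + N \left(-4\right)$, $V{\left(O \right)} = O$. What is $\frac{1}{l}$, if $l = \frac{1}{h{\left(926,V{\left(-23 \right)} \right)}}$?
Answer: $1018$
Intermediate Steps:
$h{\left(x,N \right)} = x - 4 N$
$l = \frac{1}{1018}$ ($l = \frac{1}{926 - -92} = \frac{1}{926 + 92} = \frac{1}{1018} \approx 0.00098232$)
$\frac{1}{l} = \frac{1}{\frac{1}{1018}} = 1018$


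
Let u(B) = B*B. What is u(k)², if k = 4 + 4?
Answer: 4096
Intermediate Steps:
k = 8
u(B) = B²
u(k)² = (8²)² = 64² = 4096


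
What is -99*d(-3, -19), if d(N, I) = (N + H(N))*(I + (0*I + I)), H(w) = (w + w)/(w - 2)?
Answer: -33858/5 ≈ -6771.6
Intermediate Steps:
H(w) = 2*w/(-2 + w) (H(w) = (2*w)/(-2 + w) = 2*w/(-2 + w))
d(N, I) = 2*I*(N + 2*N/(-2 + N)) (d(N, I) = (N + 2*N/(-2 + N))*(I + (0*I + I)) = (N + 2*N/(-2 + N))*(I + (0 + I)) = (N + 2*N/(-2 + N))*(I + I) = (N + 2*N/(-2 + N))*(2*I) = 2*I*(N + 2*N/(-2 + N)))
-99*d(-3, -19) = -198*(-19)*(-3)²/(-2 - 3) = -198*(-19)*9/(-5) = -198*(-19)*9*(-1)/5 = -99*342/5 = -33858/5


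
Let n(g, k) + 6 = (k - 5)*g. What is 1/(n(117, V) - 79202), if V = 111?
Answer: -1/66806 ≈ -1.4969e-5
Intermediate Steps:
n(g, k) = -6 + g*(-5 + k) (n(g, k) = -6 + (k - 5)*g = -6 + (-5 + k)*g = -6 + g*(-5 + k))
1/(n(117, V) - 79202) = 1/((-6 - 5*117 + 117*111) - 79202) = 1/((-6 - 585 + 12987) - 79202) = 1/(12396 - 79202) = 1/(-66806) = -1/66806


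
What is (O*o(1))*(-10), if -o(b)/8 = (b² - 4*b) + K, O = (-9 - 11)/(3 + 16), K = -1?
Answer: 6400/19 ≈ 336.84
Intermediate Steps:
O = -20/19 ≈ -1.0526
o(b) = 8 - 8*b² + 32*b (o(b) = -8*((b² - 4*b) - 1) = -8*(-1 + b² - 4*b) = 8 - 8*b² + 32*b)
(O*o(1))*(-10) = -20*(8 - 8*1² + 32*1)/19*(-10) = -20*(8 - 8*1 + 32)/19*(-10) = -20*(8 - 8 + 32)/19*(-10) = -20/19*32*(-10) = -640/19*(-10) = 6400/19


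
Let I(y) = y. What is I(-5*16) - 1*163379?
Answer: -163459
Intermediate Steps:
I(-5*16) - 1*163379 = -5*16 - 1*163379 = -80 - 163379 = -163459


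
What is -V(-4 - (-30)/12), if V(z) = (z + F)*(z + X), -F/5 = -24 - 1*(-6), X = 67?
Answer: -23187/4 ≈ -5796.8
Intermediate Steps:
F = 90 (F = -5*(-24 - 1*(-6)) = -5*(-24 + 6) = -5*(-18) = 90)
V(z) = (67 + z)*(90 + z) (V(z) = (z + 90)*(z + 67) = (90 + z)*(67 + z) = (67 + z)*(90 + z))
-V(-4 - (-30)/12) = -(6030 + (-4 - (-30)/12)² + 157*(-4 - (-30)/12)) = -(6030 + (-4 - 1*(-5/2))² + 157*(-4 - 1*(-5/2))) = -(6030 + (-4 + 5/2)² + 157*(-4 + 5/2)) = -(6030 + (-3/2)² + 157*(-3/2)) = -(6030 + 9/4 - 471/2) = -1*23187/4 = -23187/4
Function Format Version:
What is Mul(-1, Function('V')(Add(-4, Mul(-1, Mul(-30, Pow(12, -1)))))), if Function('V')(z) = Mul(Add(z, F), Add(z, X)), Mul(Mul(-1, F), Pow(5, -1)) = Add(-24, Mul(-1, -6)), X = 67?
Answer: Rational(-23187, 4) ≈ -5796.8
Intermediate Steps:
F = 90 (F = Mul(-5, Add(-24, Mul(-1, -6))) = Mul(-5, Add(-24, 6)) = Mul(-5, -18) = 90)
Function('V')(z) = Mul(Add(67, z), Add(90, z)) (Function('V')(z) = Mul(Add(z, 90), Add(z, 67)) = Mul(Add(90, z), Add(67, z)) = Mul(Add(67, z), Add(90, z)))
Mul(-1, Function('V')(Add(-4, Mul(-1, Mul(-30, Pow(12, -1)))))) = Mul(-1, Add(6030, Pow(Add(-4, Mul(-1, Mul(-30, Pow(12, -1)))), 2), Mul(157, Add(-4, Mul(-1, Mul(-30, Pow(12, -1))))))) = Mul(-1, Add(6030, Pow(Add(-4, Mul(-1, Mul(-30, Rational(1, 12)))), 2), Mul(157, Add(-4, Mul(-1, Mul(-30, Rational(1, 12))))))) = Mul(-1, Add(6030, Pow(Add(-4, Mul(-1, Rational(-5, 2))), 2), Mul(157, Add(-4, Mul(-1, Rational(-5, 2)))))) = Mul(-1, Add(6030, Pow(Add(-4, Rational(5, 2)), 2), Mul(157, Add(-4, Rational(5, 2))))) = Mul(-1, Add(6030, Pow(Rational(-3, 2), 2), Mul(157, Rational(-3, 2)))) = Mul(-1, Add(6030, Rational(9, 4), Rational(-471, 2))) = Mul(-1, Rational(23187, 4)) = Rational(-23187, 4)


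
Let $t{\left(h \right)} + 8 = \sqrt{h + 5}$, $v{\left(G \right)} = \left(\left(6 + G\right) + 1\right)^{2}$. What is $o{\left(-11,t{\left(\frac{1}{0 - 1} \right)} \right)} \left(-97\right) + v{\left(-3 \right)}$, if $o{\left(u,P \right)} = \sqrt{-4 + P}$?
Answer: $16 - 97 i \sqrt{10} \approx 16.0 - 306.74 i$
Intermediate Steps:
$v{\left(G \right)} = \left(7 + G\right)^{2}$
$t{\left(h \right)} = -8 + \sqrt{5 + h}$ ($t{\left(h \right)} = -8 + \sqrt{h + 5} = -8 + \sqrt{5 + h}$)
$o{\left(-11,t{\left(\frac{1}{0 - 1} \right)} \right)} \left(-97\right) + v{\left(-3 \right)} = \sqrt{-4 - \left(8 - \sqrt{5 + \frac{1}{0 - 1}}\right)} \left(-97\right) + \left(7 - 3\right)^{2} = \sqrt{-4 - \left(8 - \sqrt{5 + \frac{1}{-1}}\right)} \left(-97\right) + 4^{2} = \sqrt{-4 - \left(8 - \sqrt{5 - 1}\right)} \left(-97\right) + 16 = \sqrt{-4 - \left(8 - \sqrt{4}\right)} \left(-97\right) + 16 = \sqrt{-4 + \left(-8 + 2\right)} \left(-97\right) + 16 = \sqrt{-4 - 6} \left(-97\right) + 16 = \sqrt{-10} \left(-97\right) + 16 = i \sqrt{10} \left(-97\right) + 16 = - 97 i \sqrt{10} + 16 = 16 - 97 i \sqrt{10}$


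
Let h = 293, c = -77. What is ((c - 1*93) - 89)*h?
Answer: -75887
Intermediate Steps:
((c - 1*93) - 89)*h = ((-77 - 1*93) - 89)*293 = ((-77 - 93) - 89)*293 = (-170 - 89)*293 = -259*293 = -75887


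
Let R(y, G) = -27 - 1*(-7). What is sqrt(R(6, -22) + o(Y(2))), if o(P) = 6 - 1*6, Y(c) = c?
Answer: 2*I*sqrt(5) ≈ 4.4721*I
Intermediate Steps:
o(P) = 0 (o(P) = 6 - 6 = 0)
R(y, G) = -20 (R(y, G) = -27 + 7 = -20)
sqrt(R(6, -22) + o(Y(2))) = sqrt(-20 + 0) = sqrt(-20) = 2*I*sqrt(5)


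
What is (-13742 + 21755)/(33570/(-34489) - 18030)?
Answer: -92120119/207290080 ≈ -0.44440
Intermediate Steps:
(-13742 + 21755)/(33570/(-34489) - 18030) = 8013/(33570*(-1/34489) - 18030) = 8013/(-33570/34489 - 18030) = 8013/(-621870240/34489) = 8013*(-34489/621870240) = -92120119/207290080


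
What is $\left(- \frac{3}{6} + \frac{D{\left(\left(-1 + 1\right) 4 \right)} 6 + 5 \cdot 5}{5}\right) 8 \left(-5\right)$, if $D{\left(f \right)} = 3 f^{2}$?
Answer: $-180$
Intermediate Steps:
$\left(- \frac{3}{6} + \frac{D{\left(\left(-1 + 1\right) 4 \right)} 6 + 5 \cdot 5}{5}\right) 8 \left(-5\right) = \left(- \frac{3}{6} + \frac{3 \left(\left(-1 + 1\right) 4\right)^{2} \cdot 6 + 5 \cdot 5}{5}\right) 8 \left(-5\right) = \left(\left(-3\right) \frac{1}{6} + \left(3 \left(0 \cdot 4\right)^{2} \cdot 6 + 25\right) \frac{1}{5}\right) 8 \left(-5\right) = \left(- \frac{1}{2} + \left(3 \cdot 0^{2} \cdot 6 + 25\right) \frac{1}{5}\right) 8 \left(-5\right) = \left(- \frac{1}{2} + \left(3 \cdot 0 \cdot 6 + 25\right) \frac{1}{5}\right) 8 \left(-5\right) = \left(- \frac{1}{2} + \left(0 \cdot 6 + 25\right) \frac{1}{5}\right) 8 \left(-5\right) = \left(- \frac{1}{2} + \left(0 + 25\right) \frac{1}{5}\right) 8 \left(-5\right) = \left(- \frac{1}{2} + 25 \cdot \frac{1}{5}\right) 8 \left(-5\right) = \left(- \frac{1}{2} + 5\right) 8 \left(-5\right) = \frac{9}{2} \cdot 8 \left(-5\right) = 36 \left(-5\right) = -180$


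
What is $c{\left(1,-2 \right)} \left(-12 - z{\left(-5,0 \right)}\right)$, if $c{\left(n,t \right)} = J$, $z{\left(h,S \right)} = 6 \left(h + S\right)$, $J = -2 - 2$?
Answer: $-72$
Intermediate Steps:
$J = -4$
$z{\left(h,S \right)} = 6 S + 6 h$ ($z{\left(h,S \right)} = 6 \left(S + h\right) = 6 S + 6 h$)
$c{\left(n,t \right)} = -4$
$c{\left(1,-2 \right)} \left(-12 - z{\left(-5,0 \right)}\right) = - 4 \left(-12 - \left(6 \cdot 0 + 6 \left(-5\right)\right)\right) = - 4 \left(-12 - \left(0 - 30\right)\right) = - 4 \left(-12 - -30\right) = - 4 \left(-12 + 30\right) = \left(-4\right) 18 = -72$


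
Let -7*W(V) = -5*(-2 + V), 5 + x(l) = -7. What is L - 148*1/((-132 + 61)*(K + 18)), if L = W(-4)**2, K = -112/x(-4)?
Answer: 2630778/142639 ≈ 18.444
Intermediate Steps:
x(l) = -12 (x(l) = -5 - 7 = -12)
W(V) = -10/7 + 5*V/7 (W(V) = -(-5)*(-2 + V)/7 = -(10 - 5*V)/7 = -10/7 + 5*V/7)
K = 28/3 (K = -112/(-12) = -112*(-1/12) = 28/3 ≈ 9.3333)
L = 900/49 (L = (-10/7 + (5/7)*(-4))**2 = (-10/7 - 20/7)**2 = (-30/7)**2 = 900/49 ≈ 18.367)
L - 148*1/((-132 + 61)*(K + 18)) = 900/49 - 148*1/((-132 + 61)*(28/3 + 18)) = 900/49 - 148/((-71*82/3)) = 900/49 - 148/(-5822/3) = 900/49 - 148*(-3/5822) = 900/49 + 222/2911 = 2630778/142639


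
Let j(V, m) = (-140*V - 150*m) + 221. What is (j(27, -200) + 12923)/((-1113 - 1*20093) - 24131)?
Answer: -39364/45337 ≈ -0.86825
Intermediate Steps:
j(V, m) = 221 - 150*m - 140*V (j(V, m) = (-150*m - 140*V) + 221 = 221 - 150*m - 140*V)
(j(27, -200) + 12923)/((-1113 - 1*20093) - 24131) = ((221 - 150*(-200) - 140*27) + 12923)/((-1113 - 1*20093) - 24131) = ((221 + 30000 - 3780) + 12923)/((-1113 - 20093) - 24131) = (26441 + 12923)/(-21206 - 24131) = 39364/(-45337) = 39364*(-1/45337) = -39364/45337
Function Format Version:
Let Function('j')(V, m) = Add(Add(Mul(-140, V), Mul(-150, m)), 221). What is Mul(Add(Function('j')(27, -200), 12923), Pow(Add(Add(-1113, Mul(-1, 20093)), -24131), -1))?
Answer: Rational(-39364, 45337) ≈ -0.86825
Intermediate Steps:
Function('j')(V, m) = Add(221, Mul(-150, m), Mul(-140, V)) (Function('j')(V, m) = Add(Add(Mul(-150, m), Mul(-140, V)), 221) = Add(221, Mul(-150, m), Mul(-140, V)))
Mul(Add(Function('j')(27, -200), 12923), Pow(Add(Add(-1113, Mul(-1, 20093)), -24131), -1)) = Mul(Add(Add(221, Mul(-150, -200), Mul(-140, 27)), 12923), Pow(Add(Add(-1113, Mul(-1, 20093)), -24131), -1)) = Mul(Add(Add(221, 30000, -3780), 12923), Pow(Add(Add(-1113, -20093), -24131), -1)) = Mul(Add(26441, 12923), Pow(Add(-21206, -24131), -1)) = Mul(39364, Pow(-45337, -1)) = Mul(39364, Rational(-1, 45337)) = Rational(-39364, 45337)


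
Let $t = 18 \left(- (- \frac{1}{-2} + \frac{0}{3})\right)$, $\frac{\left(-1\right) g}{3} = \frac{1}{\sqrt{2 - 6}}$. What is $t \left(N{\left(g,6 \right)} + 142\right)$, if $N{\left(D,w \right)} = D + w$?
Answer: $-1332 - \frac{27 i}{2} \approx -1332.0 - 13.5 i$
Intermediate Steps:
$g = \frac{3 i}{2}$ ($g = - \frac{3}{\sqrt{2 - 6}} = - \frac{3}{\sqrt{-4}} = - \frac{3}{2 i} = - 3 \left(- \frac{i}{2}\right) = \frac{3 i}{2} \approx 1.5 i$)
$t = -9$ ($t = 18 \left(- (\left(-1\right) \left(- \frac{1}{2}\right) + 0 \cdot \frac{1}{3})\right) = 18 \left(- (\frac{1}{2} + 0)\right) = 18 \left(\left(-1\right) \frac{1}{2}\right) = 18 \left(- \frac{1}{2}\right) = -9$)
$t \left(N{\left(g,6 \right)} + 142\right) = - 9 \left(\left(\frac{3 i}{2} + 6\right) + 142\right) = - 9 \left(\left(6 + \frac{3 i}{2}\right) + 142\right) = - 9 \left(148 + \frac{3 i}{2}\right) = -1332 - \frac{27 i}{2}$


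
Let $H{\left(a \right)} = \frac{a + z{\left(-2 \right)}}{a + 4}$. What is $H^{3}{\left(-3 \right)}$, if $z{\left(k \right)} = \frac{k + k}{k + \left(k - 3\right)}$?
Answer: $- \frac{4913}{343} \approx -14.324$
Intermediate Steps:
$z{\left(k \right)} = \frac{2 k}{-3 + 2 k}$ ($z{\left(k \right)} = \frac{2 k}{k + \left(k - 3\right)} = \frac{2 k}{k + \left(-3 + k\right)} = \frac{2 k}{-3 + 2 k}$)
$H{\left(a \right)} = \frac{\frac{4}{7} + a}{4 + a}$ ($H{\left(a \right)} = \frac{a + 2 \left(-2\right) \frac{1}{-3 + 2 \left(-2\right)}}{a + 4} = \frac{a + 2 \left(-2\right) \frac{1}{-3 - 4}}{4 + a} = \frac{a + 2 \left(-2\right) \frac{1}{-7}}{4 + a} = \frac{a + 2 \left(-2\right) \left(- \frac{1}{7}\right)}{4 + a} = \frac{a + \frac{4}{7}}{4 + a} = \frac{\frac{4}{7} + a}{4 + a}$)
$H^{3}{\left(-3 \right)} = \left(\frac{\frac{4}{7} - 3}{4 - 3}\right)^{3} = \left(1^{-1} \left(- \frac{17}{7}\right)\right)^{3} = \left(1 \left(- \frac{17}{7}\right)\right)^{3} = \left(- \frac{17}{7}\right)^{3} = - \frac{4913}{343}$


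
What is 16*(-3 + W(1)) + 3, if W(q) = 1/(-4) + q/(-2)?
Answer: -57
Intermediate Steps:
W(q) = -1/4 - q/2 (W(q) = 1*(-1/4) + q*(-1/2) = -1/4 - q/2)
16*(-3 + W(1)) + 3 = 16*(-3 + (-1/4 - 1/2*1)) + 3 = 16*(-3 + (-1/4 - 1/2)) + 3 = 16*(-3 - 3/4) + 3 = 16*(-15/4) + 3 = -60 + 3 = -57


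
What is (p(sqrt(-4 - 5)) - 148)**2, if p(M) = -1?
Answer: 22201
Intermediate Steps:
(p(sqrt(-4 - 5)) - 148)**2 = (-1 - 148)**2 = (-149)**2 = 22201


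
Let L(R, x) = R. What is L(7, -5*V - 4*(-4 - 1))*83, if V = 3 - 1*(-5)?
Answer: 581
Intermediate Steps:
V = 8 (V = 3 + 5 = 8)
L(7, -5*V - 4*(-4 - 1))*83 = 7*83 = 581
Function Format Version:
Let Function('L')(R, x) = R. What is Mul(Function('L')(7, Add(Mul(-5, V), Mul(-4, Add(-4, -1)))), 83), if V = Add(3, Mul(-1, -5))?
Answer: 581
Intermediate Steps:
V = 8 (V = Add(3, 5) = 8)
Mul(Function('L')(7, Add(Mul(-5, V), Mul(-4, Add(-4, -1)))), 83) = Mul(7, 83) = 581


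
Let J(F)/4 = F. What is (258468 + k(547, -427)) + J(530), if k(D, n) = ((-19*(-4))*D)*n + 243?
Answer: -17490413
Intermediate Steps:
J(F) = 4*F
k(D, n) = 243 + 76*D*n (k(D, n) = (76*D)*n + 243 = 76*D*n + 243 = 243 + 76*D*n)
(258468 + k(547, -427)) + J(530) = (258468 + (243 + 76*547*(-427))) + 4*530 = (258468 + (243 - 17751244)) + 2120 = (258468 - 17751001) + 2120 = -17492533 + 2120 = -17490413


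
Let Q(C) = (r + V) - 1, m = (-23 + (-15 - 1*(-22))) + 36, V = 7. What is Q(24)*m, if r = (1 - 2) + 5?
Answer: 200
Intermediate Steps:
r = 4 (r = -1 + 5 = 4)
m = 20 (m = (-23 + (-15 + 22)) + 36 = (-23 + 7) + 36 = -16 + 36 = 20)
Q(C) = 10 (Q(C) = (4 + 7) - 1 = 11 - 1 = 10)
Q(24)*m = 10*20 = 200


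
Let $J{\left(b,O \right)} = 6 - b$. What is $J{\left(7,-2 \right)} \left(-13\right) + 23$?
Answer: $36$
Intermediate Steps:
$J{\left(7,-2 \right)} \left(-13\right) + 23 = \left(6 - 7\right) \left(-13\right) + 23 = \left(-1\right) \left(-13\right) + 23 = 13 + 23 = 36$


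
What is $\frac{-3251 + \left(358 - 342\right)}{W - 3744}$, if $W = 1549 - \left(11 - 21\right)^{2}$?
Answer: $\frac{647}{459} \approx 1.4096$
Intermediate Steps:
$W = 1449$ ($W = 1549 - \left(-10\right)^{2} = 1549 - 100 = 1449$)
$\frac{-3251 + \left(358 - 342\right)}{W - 3744} = \frac{-3251 + \left(358 - 342\right)}{1449 - 3744} = \frac{-3251 + 16}{-2295} = \left(-3235\right) \left(- \frac{1}{2295}\right) = \frac{647}{459}$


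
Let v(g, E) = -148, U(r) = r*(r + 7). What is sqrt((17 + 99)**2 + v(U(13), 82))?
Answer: 2*sqrt(3327) ≈ 115.36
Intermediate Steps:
U(r) = r*(7 + r)
sqrt((17 + 99)**2 + v(U(13), 82)) = sqrt((17 + 99)**2 - 148) = sqrt(116**2 - 148) = sqrt(13456 - 148) = sqrt(13308) = 2*sqrt(3327)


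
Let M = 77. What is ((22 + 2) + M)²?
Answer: 10201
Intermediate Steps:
((22 + 2) + M)² = ((22 + 2) + 77)² = (24 + 77)² = 101² = 10201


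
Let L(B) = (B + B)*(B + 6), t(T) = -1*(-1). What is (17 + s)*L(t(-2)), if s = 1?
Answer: 252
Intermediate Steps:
t(T) = 1
L(B) = 2*B*(6 + B) (L(B) = (2*B)*(6 + B) = 2*B*(6 + B))
(17 + s)*L(t(-2)) = (17 + 1)*(2*1*(6 + 1)) = 18*(2*1*7) = 18*14 = 252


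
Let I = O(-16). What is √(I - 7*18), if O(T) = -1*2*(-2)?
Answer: I*√122 ≈ 11.045*I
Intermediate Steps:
O(T) = 4 (O(T) = -2*(-2) = 4)
I = 4
√(I - 7*18) = √(4 - 7*18) = √(4 - 126) = √(-122) = I*√122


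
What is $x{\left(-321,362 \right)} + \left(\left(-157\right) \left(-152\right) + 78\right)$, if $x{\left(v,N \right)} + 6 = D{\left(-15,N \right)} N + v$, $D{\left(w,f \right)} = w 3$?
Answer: $7325$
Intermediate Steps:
$D{\left(w,f \right)} = 3 w$
$x{\left(v,N \right)} = -6 + v - 45 N$ ($x{\left(v,N \right)} = -6 + \left(3 \left(-15\right) N + v\right) = -6 - \left(- v + 45 N\right) = -6 + v - 45 N$)
$x{\left(-321,362 \right)} + \left(\left(-157\right) \left(-152\right) + 78\right) = \left(-6 - 321 - 16290\right) + \left(\left(-157\right) \left(-152\right) + 78\right) = \left(-6 - 321 - 16290\right) + \left(23864 + 78\right) = -16617 + 23942 = 7325$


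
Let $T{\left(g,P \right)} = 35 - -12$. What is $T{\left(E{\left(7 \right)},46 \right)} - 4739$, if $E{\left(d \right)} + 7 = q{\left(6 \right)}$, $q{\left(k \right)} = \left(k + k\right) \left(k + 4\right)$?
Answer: $-4692$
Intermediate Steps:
$q{\left(k \right)} = 2 k \left(4 + k\right)$
$E{\left(d \right)} = 113$ ($E{\left(d \right)} = -7 + 2 \cdot 6 \left(4 + 6\right) = -7 + 2 \cdot 6 \cdot 10 = -7 + 120 = 113$)
$T{\left(g,P \right)} = 47$ ($T{\left(g,P \right)} = 35 + 12 = 47$)
$T{\left(E{\left(7 \right)},46 \right)} - 4739 = 47 - 4739 = -4692$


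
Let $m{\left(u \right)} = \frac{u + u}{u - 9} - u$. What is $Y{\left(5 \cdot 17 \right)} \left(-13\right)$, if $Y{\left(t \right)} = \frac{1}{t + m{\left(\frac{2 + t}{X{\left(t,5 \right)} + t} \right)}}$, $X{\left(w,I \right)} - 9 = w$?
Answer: $- \frac{591058}{3837321} \approx -0.15403$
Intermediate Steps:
$X{\left(w,I \right)} = 9 + w$
$m{\left(u \right)} = - u + \frac{2 u}{-9 + u}$ ($m{\left(u \right)} = \frac{2 u}{-9 + u} - u = - u + \frac{2 u}{-9 + u}$)
$Y{\left(t \right)} = \frac{1}{t + \frac{\left(2 + t\right) \left(11 - \frac{2 + t}{9 + 2 t}\right)}{\left(-9 + \frac{2 + t}{9 + 2 t}\right) \left(9 + 2 t\right)}}$ ($Y{\left(t \right)} = \frac{1}{t + \frac{\frac{2 + t}{\left(9 + t\right) + t} \left(11 - \frac{2 + t}{\left(9 + t\right) + t}\right)}{-9 + \frac{2 + t}{\left(9 + t\right) + t}}} = \frac{1}{t + \frac{\frac{2 + t}{9 + 2 t} \left(11 - \frac{2 + t}{9 + 2 t}\right)}{-9 + \frac{2 + t}{9 + 2 t}}} = \frac{1}{t + \frac{\left(2 + t\right) \left(11 - \frac{2 + t}{9 + 2 t}\right)}{\left(-9 + \frac{2 + t}{9 + 2 t}\right) \left(9 + 2 t\right)}}$)
$Y{\left(5 \cdot 17 \right)} \left(-13\right) = \frac{711 + 34 \left(5 \cdot 17\right)^{2} + 311 \cdot 5 \cdot 17}{2 \left(-97 + 17 \left(5 \cdot 17\right)^{3} + 145 \left(5 \cdot 17\right)^{2} + 286 \cdot 5 \cdot 17\right)} \left(-13\right) = \frac{711 + 34 \cdot 85^{2} + 311 \cdot 85}{2 \left(-97 + 17 \cdot 85^{3} + 145 \cdot 85^{2} + 286 \cdot 85\right)} \left(-13\right) = \frac{711 + 34 \cdot 7225 + 26435}{2 \left(-97 + 17 \cdot 614125 + 145 \cdot 7225 + 24310\right)} \left(-13\right) = \frac{711 + 245650 + 26435}{2 \left(-97 + 10440125 + 1047625 + 24310\right)} \left(-13\right) = \frac{1}{2} \cdot \frac{1}{11511963} \cdot 272796 \left(-13\right) = \frac{45466}{3837321} \left(-13\right) = - \frac{591058}{3837321}$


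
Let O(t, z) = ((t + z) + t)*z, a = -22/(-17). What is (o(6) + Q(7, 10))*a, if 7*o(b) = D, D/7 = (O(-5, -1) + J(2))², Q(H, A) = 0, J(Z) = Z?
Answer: 3718/17 ≈ 218.71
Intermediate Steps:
a = 22/17 (a = -22*(-1/17) = 22/17 ≈ 1.2941)
O(t, z) = z*(z + 2*t) (O(t, z) = (z + 2*t)*z = z*(z + 2*t))
D = 1183 (D = 7*(-(-1 + 2*(-5)) + 2)² = 7*(-(-1 - 10) + 2)² = 7*(-1*(-11) + 2)² = 7*(11 + 2)² = 7*13² = 7*169 = 1183)
o(b) = 169 (o(b) = (⅐)*1183 = 169)
(o(6) + Q(7, 10))*a = (169 + 0)*(22/17) = 169*(22/17) = 3718/17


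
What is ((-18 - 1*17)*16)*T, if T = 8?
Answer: -4480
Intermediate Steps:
((-18 - 1*17)*16)*T = ((-18 - 1*17)*16)*8 = ((-18 - 17)*16)*8 = -35*16*8 = -560*8 = -4480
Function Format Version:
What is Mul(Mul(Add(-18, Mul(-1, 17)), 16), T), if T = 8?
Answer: -4480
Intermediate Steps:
Mul(Mul(Add(-18, Mul(-1, 17)), 16), T) = Mul(Mul(Add(-18, Mul(-1, 17)), 16), 8) = Mul(Mul(Add(-18, -17), 16), 8) = Mul(Mul(-35, 16), 8) = Mul(-560, 8) = -4480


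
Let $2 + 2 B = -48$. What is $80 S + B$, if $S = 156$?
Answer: $12455$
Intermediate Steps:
$B = -25$ ($B = -1 + \frac{1}{2} \left(-48\right) = -1 - 24 = -25$)
$80 S + B = 80 \cdot 156 - 25 = 12480 - 25 = 12455$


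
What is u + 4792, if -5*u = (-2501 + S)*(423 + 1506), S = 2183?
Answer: 637382/5 ≈ 1.2748e+5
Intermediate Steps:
u = 613422/5 (u = -(-2501 + 2183)*(423 + 1506)/5 = -(-318)*1929/5 = -1/5*(-613422) = 613422/5 ≈ 1.2268e+5)
u + 4792 = 613422/5 + 4792 = 637382/5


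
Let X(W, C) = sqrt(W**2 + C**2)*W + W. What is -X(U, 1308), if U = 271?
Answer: -271 - 271*sqrt(1784305) ≈ -3.6227e+5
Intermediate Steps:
X(W, C) = W + W*sqrt(C**2 + W**2) (X(W, C) = sqrt(C**2 + W**2)*W + W = W*sqrt(C**2 + W**2) + W = W + W*sqrt(C**2 + W**2))
-X(U, 1308) = -271*(1 + sqrt(1308**2 + 271**2)) = -271*(1 + sqrt(1710864 + 73441)) = -271*(1 + sqrt(1784305)) = -(271 + 271*sqrt(1784305)) = -271 - 271*sqrt(1784305)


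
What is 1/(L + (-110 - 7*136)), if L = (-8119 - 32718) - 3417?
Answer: -1/45316 ≈ -2.2067e-5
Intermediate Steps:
L = -44254 (L = -40837 - 3417 = -44254)
1/(L + (-110 - 7*136)) = 1/(-44254 + (-110 - 7*136)) = 1/(-44254 + (-110 - 952)) = 1/(-44254 - 1062) = 1/(-45316) = -1/45316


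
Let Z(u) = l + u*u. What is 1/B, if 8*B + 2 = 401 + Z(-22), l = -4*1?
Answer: 8/879 ≈ 0.0091013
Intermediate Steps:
l = -4
Z(u) = -4 + u**2 (Z(u) = -4 + u*u = -4 + u**2)
B = 879/8 (B = -1/4 + (401 + (-4 + (-22)**2))/8 = -1/4 + (401 + (-4 + 484))/8 = -1/4 + (401 + 480)/8 = -1/4 + (1/8)*881 = -1/4 + 881/8 = 879/8 ≈ 109.88)
1/B = 1/(879/8) = 8/879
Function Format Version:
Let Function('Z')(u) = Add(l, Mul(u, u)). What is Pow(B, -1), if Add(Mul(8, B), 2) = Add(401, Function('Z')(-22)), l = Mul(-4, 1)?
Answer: Rational(8, 879) ≈ 0.0091013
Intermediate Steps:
l = -4
Function('Z')(u) = Add(-4, Pow(u, 2)) (Function('Z')(u) = Add(-4, Mul(u, u)) = Add(-4, Pow(u, 2)))
B = Rational(879, 8) (B = Add(Rational(-1, 4), Mul(Rational(1, 8), Add(401, Add(-4, Pow(-22, 2))))) = Add(Rational(-1, 4), Mul(Rational(1, 8), Add(401, Add(-4, 484)))) = Add(Rational(-1, 4), Mul(Rational(1, 8), Add(401, 480))) = Add(Rational(-1, 4), Mul(Rational(1, 8), 881)) = Add(Rational(-1, 4), Rational(881, 8)) = Rational(879, 8) ≈ 109.88)
Pow(B, -1) = Pow(Rational(879, 8), -1) = Rational(8, 879)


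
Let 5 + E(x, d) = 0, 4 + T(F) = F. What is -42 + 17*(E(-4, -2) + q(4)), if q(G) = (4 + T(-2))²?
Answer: -59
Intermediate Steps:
T(F) = -4 + F
E(x, d) = -5 (E(x, d) = -5 + 0 = -5)
q(G) = 4 (q(G) = (4 + (-4 - 2))² = (4 - 6)² = (-2)² = 4)
-42 + 17*(E(-4, -2) + q(4)) = -42 + 17*(-5 + 4) = -42 + 17*(-1) = -42 - 17 = -59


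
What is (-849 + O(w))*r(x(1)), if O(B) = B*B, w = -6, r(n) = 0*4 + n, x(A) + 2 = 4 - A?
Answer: -813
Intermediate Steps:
x(A) = 2 - A (x(A) = -2 + (4 - A) = 2 - A)
r(n) = n (r(n) = 0 + n = n)
O(B) = B²
(-849 + O(w))*r(x(1)) = (-849 + (-6)²)*(2 - 1*1) = (-849 + 36)*(2 - 1) = -813*1 = -813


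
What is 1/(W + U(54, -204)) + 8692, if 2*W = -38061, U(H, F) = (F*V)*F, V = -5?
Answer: 3948088930/454221 ≈ 8692.0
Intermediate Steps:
U(H, F) = -5*F² (U(H, F) = (F*(-5))*F = (-5*F)*F = -5*F²)
W = -38061/2 (W = (½)*(-38061) = -38061/2 ≈ -19031.)
1/(W + U(54, -204)) + 8692 = 1/(-38061/2 - 5*(-204)²) + 8692 = 1/(-38061/2 - 5*41616) + 8692 = 1/(-38061/2 - 208080) + 8692 = 1/(-454221/2) + 8692 = -2/454221 + 8692 = 3948088930/454221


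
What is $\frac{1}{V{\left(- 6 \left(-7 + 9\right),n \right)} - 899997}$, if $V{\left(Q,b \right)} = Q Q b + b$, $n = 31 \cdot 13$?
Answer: $- \frac{1}{841562} \approx -1.1883 \cdot 10^{-6}$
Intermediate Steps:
$n = 403$
$V{\left(Q,b \right)} = b + b Q^{2}$ ($V{\left(Q,b \right)} = Q^{2} b + b = b Q^{2} + b = b + b Q^{2}$)
$\frac{1}{V{\left(- 6 \left(-7 + 9\right),n \right)} - 899997} = \frac{1}{403 \left(1 + \left(- 6 \left(-7 + 9\right)\right)^{2}\right) - 899997} = \frac{1}{403 \left(1 + \left(\left(-6\right) 2\right)^{2}\right) - 899997} = \frac{1}{403 \left(1 + \left(-12\right)^{2}\right) - 899997} = \frac{1}{403 \left(1 + 144\right) - 899997} = \frac{1}{403 \cdot 145 - 899997} = \frac{1}{58435 - 899997} = \frac{1}{-841562} = - \frac{1}{841562}$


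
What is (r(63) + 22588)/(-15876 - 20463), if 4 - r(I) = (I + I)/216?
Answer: -271097/436068 ≈ -0.62169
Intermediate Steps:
r(I) = 4 - I/108 (r(I) = 4 - (I + I)/216 = 4 - 2*I/216 = 4 - I/108)
(r(63) + 22588)/(-15876 - 20463) = ((4 - 1/108*63) + 22588)/(-15876 - 20463) = ((4 - 7/12) + 22588)/(-36339) = (41/12 + 22588)*(-1/36339) = (271097/12)*(-1/36339) = -271097/436068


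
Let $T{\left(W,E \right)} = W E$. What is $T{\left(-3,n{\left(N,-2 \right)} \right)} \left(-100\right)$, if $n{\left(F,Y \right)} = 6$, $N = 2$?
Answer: $1800$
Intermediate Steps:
$T{\left(W,E \right)} = E W$
$T{\left(-3,n{\left(N,-2 \right)} \right)} \left(-100\right) = 6 \left(-3\right) \left(-100\right) = \left(-18\right) \left(-100\right) = 1800$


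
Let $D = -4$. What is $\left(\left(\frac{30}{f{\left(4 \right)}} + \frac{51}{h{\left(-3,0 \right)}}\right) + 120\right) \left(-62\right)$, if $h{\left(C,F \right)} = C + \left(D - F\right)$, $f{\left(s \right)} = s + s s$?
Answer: $- \frac{49569}{7} \approx -7081.3$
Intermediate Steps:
$f{\left(s \right)} = s + s^{2}$
$h{\left(C,F \right)} = -4 + C - F$ ($h{\left(C,F \right)} = C - \left(4 + F\right) = -4 + C - F$)
$\left(\left(\frac{30}{f{\left(4 \right)}} + \frac{51}{h{\left(-3,0 \right)}}\right) + 120\right) \left(-62\right) = \left(\left(\frac{30}{4 \left(1 + 4\right)} + \frac{51}{-4 - 3 - 0}\right) + 120\right) \left(-62\right) = \left(\left(\frac{30}{4 \cdot 5} + \frac{51}{-4 - 3 + 0}\right) + 120\right) \left(-62\right) = \left(\left(\frac{30}{20} + \frac{51}{-7}\right) + 120\right) \left(-62\right) = \left(\left(30 \cdot \frac{1}{20} + 51 \left(- \frac{1}{7}\right)\right) + 120\right) \left(-62\right) = \left(\left(\frac{3}{2} - \frac{51}{7}\right) + 120\right) \left(-62\right) = \left(- \frac{81}{14} + 120\right) \left(-62\right) = \frac{1599}{14} \left(-62\right) = - \frac{49569}{7}$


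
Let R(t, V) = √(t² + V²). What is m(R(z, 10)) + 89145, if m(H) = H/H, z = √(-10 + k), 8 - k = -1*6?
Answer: 89146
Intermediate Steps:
k = 14 (k = 8 - (-1)*6 = 8 - 1*(-6) = 8 + 6 = 14)
z = 2 (z = √(-10 + 14) = √4 = 2)
R(t, V) = √(V² + t²)
m(H) = 1
m(R(z, 10)) + 89145 = 1 + 89145 = 89146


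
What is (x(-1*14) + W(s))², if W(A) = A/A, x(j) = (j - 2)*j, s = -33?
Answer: 50625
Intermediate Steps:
x(j) = j*(-2 + j) (x(j) = (-2 + j)*j = j*(-2 + j))
W(A) = 1
(x(-1*14) + W(s))² = ((-1*14)*(-2 - 1*14) + 1)² = (-14*(-2 - 14) + 1)² = (-14*(-16) + 1)² = (224 + 1)² = 225² = 50625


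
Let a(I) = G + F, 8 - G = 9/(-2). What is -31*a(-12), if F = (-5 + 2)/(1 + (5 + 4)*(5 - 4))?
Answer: -1891/5 ≈ -378.20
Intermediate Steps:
G = 25/2 (G = 8 - 9/(-2) = 8 - 9*(-1)/2 = 8 - 1*(-9/2) = 8 + 9/2 = 25/2 ≈ 12.500)
F = -3/10 (F = -3/(1 + 9*1) = -3/(1 + 9) = -3/10 ≈ -0.30000)
a(I) = 61/5 (a(I) = 25/2 - 3/10 = 61/5)
-31*a(-12) = -31*61/5 = -1891/5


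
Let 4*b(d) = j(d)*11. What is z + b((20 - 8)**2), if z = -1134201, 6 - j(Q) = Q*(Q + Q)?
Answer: -2496465/2 ≈ -1.2482e+6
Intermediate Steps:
j(Q) = 6 - 2*Q**2 (j(Q) = 6 - Q*(Q + Q) = 6 - Q*2*Q = 6 - 2*Q**2)
b(d) = 33/2 - 11*d**2/2 (b(d) = ((6 - 2*d**2)*11)/4 = (66 - 22*d**2)/4 = 33/2 - 11*d**2/2)
z + b((20 - 8)**2) = -1134201 + (33/2 - 11*(20 - 8)**4/2) = -1134201 + (33/2 - 11*(12**2)**2/2) = -1134201 + (33/2 - 11/2*144**2) = -1134201 + (33/2 - 11/2*20736) = -1134201 + (33/2 - 114048) = -1134201 - 228063/2 = -2496465/2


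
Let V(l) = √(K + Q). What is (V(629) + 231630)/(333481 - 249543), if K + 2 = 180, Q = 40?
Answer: 115815/41969 + √218/83938 ≈ 2.7597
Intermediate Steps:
K = 178 (K = -2 + 180 = 178)
V(l) = √218 (V(l) = √(178 + 40) = √218)
(V(629) + 231630)/(333481 - 249543) = (√218 + 231630)/(333481 - 249543) = (231630 + √218)/83938 = (231630 + √218)*(1/83938) = 115815/41969 + √218/83938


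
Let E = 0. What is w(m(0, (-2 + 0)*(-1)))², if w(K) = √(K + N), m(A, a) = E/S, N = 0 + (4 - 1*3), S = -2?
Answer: 1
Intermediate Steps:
N = 1 (N = 0 + (4 - 3) = 0 + 1 = 1)
m(A, a) = 0 (m(A, a) = 0/(-2) = 0*(-½) = 0)
w(K) = √(1 + K) (w(K) = √(K + 1) = √(1 + K))
w(m(0, (-2 + 0)*(-1)))² = (√(1 + 0))² = (√1)² = 1² = 1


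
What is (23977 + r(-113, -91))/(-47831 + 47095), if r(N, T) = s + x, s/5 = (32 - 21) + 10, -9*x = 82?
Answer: -13541/414 ≈ -32.708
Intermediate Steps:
x = -82/9 (x = -⅑*82 = -82/9 ≈ -9.1111)
s = 105 (s = 5*((32 - 21) + 10) = 5*(11 + 10) = 5*21 = 105)
r(N, T) = 863/9 (r(N, T) = 105 - 82/9 = 863/9)
(23977 + r(-113, -91))/(-47831 + 47095) = (23977 + 863/9)/(-47831 + 47095) = (216656/9)/(-736) = (216656/9)*(-1/736) = -13541/414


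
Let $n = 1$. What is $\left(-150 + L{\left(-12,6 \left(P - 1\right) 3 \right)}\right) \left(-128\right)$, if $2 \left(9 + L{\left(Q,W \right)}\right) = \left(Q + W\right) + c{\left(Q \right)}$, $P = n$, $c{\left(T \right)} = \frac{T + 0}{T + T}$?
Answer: $21088$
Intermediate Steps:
$c{\left(T \right)} = \frac{1}{2}$ ($c{\left(T \right)} = \frac{T}{2 T} = T \frac{1}{2 T} = \frac{1}{2}$)
$P = 1$
$L{\left(Q,W \right)} = - \frac{35}{4} + \frac{Q}{2} + \frac{W}{2}$ ($L{\left(Q,W \right)} = -9 + \frac{\left(Q + W\right) + \frac{1}{2}}{2} = -9 + \frac{\frac{1}{2} + Q + W}{2} = -9 + \left(\frac{1}{4} + \frac{Q}{2} + \frac{W}{2}\right) = - \frac{35}{4} + \frac{Q}{2} + \frac{W}{2}$)
$\left(-150 + L{\left(-12,6 \left(P - 1\right) 3 \right)}\right) \left(-128\right) = \left(-150 + \left(- \frac{35}{4} + \frac{1}{2} \left(-12\right) + \frac{6 \left(1 - 1\right) 3}{2}\right)\right) \left(-128\right) = \left(-150 - \left(\frac{59}{4} - \frac{1}{2} \cdot 6 \cdot 0 \cdot 3\right)\right) \left(-128\right) = \left(-150 - \left(\frac{59}{4} - 0 \cdot 3\right)\right) \left(-128\right) = \left(-150 - \frac{59}{4}\right) \left(-128\right) = \left(- \frac{659}{4}\right) \left(-128\right) = 21088$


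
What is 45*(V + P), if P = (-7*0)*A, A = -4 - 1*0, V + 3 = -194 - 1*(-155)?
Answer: -1890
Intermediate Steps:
V = -42 (V = -3 + (-194 - 1*(-155)) = -3 + (-194 + 155) = -3 - 39 = -42)
A = -4 (A = -4 + 0 = -4)
P = 0 (P = -7*0*(-4) = 0*(-4) = 0)
45*(V + P) = 45*(-42 + 0) = 45*(-42) = -1890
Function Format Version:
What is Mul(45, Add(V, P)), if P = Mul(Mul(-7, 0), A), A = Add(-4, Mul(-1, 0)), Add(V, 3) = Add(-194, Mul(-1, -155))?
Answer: -1890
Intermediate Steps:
V = -42 (V = Add(-3, Add(-194, Mul(-1, -155))) = Add(-3, Add(-194, 155)) = Add(-3, -39) = -42)
A = -4 (A = Add(-4, 0) = -4)
P = 0 (P = Mul(Mul(-7, 0), -4) = Mul(0, -4) = 0)
Mul(45, Add(V, P)) = Mul(45, Add(-42, 0)) = Mul(45, -42) = -1890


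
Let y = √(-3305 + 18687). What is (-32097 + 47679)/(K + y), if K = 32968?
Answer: 85617896/181145607 - 2597*√15382/181145607 ≈ 0.47087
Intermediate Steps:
y = √15382 ≈ 124.02
(-32097 + 47679)/(K + y) = (-32097 + 47679)/(32968 + √15382) = 15582/(32968 + √15382)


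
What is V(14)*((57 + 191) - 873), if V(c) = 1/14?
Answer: -625/14 ≈ -44.643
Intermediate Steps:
V(c) = 1/14
V(14)*((57 + 191) - 873) = ((57 + 191) - 873)/14 = (248 - 873)/14 = (1/14)*(-625) = -625/14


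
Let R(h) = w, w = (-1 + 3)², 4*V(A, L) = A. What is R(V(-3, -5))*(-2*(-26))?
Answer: 208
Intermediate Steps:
V(A, L) = A/4
w = 4 (w = 2² = 4)
R(h) = 4
R(V(-3, -5))*(-2*(-26)) = 4*(-2*(-26)) = 4*52 = 208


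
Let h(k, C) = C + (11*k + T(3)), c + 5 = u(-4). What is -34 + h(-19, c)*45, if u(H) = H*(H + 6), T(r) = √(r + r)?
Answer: -10024 + 45*√6 ≈ -9913.8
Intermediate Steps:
T(r) = √2*√r (T(r) = √(2*r) = √2*√r)
u(H) = H*(6 + H)
c = -13 (c = -5 - 4*(6 - 4) = -5 - 4*2 = -5 - 8 = -13)
h(k, C) = C + √6 + 11*k (h(k, C) = C + (11*k + √2*√3) = C + (11*k + √6) = C + (√6 + 11*k) = C + √6 + 11*k)
-34 + h(-19, c)*45 = -34 + (-13 + √6 + 11*(-19))*45 = -34 + (-13 + √6 - 209)*45 = -34 + (-222 + √6)*45 = -34 + (-9990 + 45*√6) = -10024 + 45*√6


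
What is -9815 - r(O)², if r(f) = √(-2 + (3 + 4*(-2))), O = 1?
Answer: -9808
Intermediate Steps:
r(f) = I*√7 (r(f) = √(-2 + (3 - 8)) = √(-2 - 5) = √(-7) = I*√7)
-9815 - r(O)² = -9815 - (I*√7)² = -9815 - 1*(-7) = -9815 + 7 = -9808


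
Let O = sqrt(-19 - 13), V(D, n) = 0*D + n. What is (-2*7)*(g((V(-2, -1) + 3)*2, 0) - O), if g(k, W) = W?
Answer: 56*I*sqrt(2) ≈ 79.196*I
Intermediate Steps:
V(D, n) = n (V(D, n) = 0 + n = n)
O = 4*I*sqrt(2) (O = sqrt(-32) = 4*I*sqrt(2) ≈ 5.6569*I)
(-2*7)*(g((V(-2, -1) + 3)*2, 0) - O) = (-2*7)*(0 - 4*I*sqrt(2)) = -14*(0 - 4*I*sqrt(2)) = -(-56)*I*sqrt(2) = 56*I*sqrt(2)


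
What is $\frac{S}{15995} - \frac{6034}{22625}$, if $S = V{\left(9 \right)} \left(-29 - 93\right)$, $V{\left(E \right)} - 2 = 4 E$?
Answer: $- \frac{40280666}{72377375} \approx -0.55654$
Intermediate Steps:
$V{\left(E \right)} = 2 + 4 E$
$S = -4636$ ($S = \left(2 + 4 \cdot 9\right) \left(-29 - 93\right) = \left(2 + 36\right) \left(-122\right) = 38 \left(-122\right) = -4636$)
$\frac{S}{15995} - \frac{6034}{22625} = - \frac{4636}{15995} - \frac{6034}{22625} = - \frac{40280666}{72377375}$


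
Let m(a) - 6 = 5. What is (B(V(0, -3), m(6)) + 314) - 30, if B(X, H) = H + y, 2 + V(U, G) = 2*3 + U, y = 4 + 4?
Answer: 303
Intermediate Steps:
m(a) = 11 (m(a) = 6 + 5 = 11)
y = 8
V(U, G) = 4 + U (V(U, G) = -2 + (2*3 + U) = -2 + (6 + U) = 4 + U)
B(X, H) = 8 + H (B(X, H) = H + 8 = 8 + H)
(B(V(0, -3), m(6)) + 314) - 30 = ((8 + 11) + 314) - 30 = (19 + 314) - 30 = 333 - 30 = 303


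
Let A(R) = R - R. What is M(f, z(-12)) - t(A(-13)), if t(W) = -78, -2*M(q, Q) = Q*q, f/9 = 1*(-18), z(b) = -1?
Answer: -3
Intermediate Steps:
A(R) = 0
f = -162 (f = 9*(1*(-18)) = 9*(-18) = -162)
M(q, Q) = -Q*q/2
M(f, z(-12)) - t(A(-13)) = -½*(-1)*(-162) - 1*(-78) = -81 + 78 = -3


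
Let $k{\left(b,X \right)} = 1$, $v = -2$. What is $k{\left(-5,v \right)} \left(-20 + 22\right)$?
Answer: $2$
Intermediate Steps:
$k{\left(-5,v \right)} \left(-20 + 22\right) = 1 \left(-20 + 22\right) = 1 \cdot 2 = 2$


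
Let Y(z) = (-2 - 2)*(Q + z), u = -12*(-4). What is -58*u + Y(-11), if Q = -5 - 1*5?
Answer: -2700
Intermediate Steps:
Q = -10 (Q = -5 - 5 = -10)
u = 48
Y(z) = 40 - 4*z (Y(z) = (-2 - 2)*(-10 + z) = -4*(-10 + z) = 40 - 4*z)
-58*u + Y(-11) = -58*48 + (40 - 4*(-11)) = -2784 + (40 + 44) = -2784 + 84 = -2700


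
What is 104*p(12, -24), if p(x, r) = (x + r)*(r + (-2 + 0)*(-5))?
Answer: 17472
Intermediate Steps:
p(x, r) = (10 + r)*(r + x) (p(x, r) = (r + x)*(r - 2*(-5)) = (r + x)*(r + 10) = (r + x)*(10 + r) = (10 + r)*(r + x))
104*p(12, -24) = 104*((-24)**2 + 10*(-24) + 10*12 - 24*12) = 104*(576 - 240 + 120 - 288) = 104*168 = 17472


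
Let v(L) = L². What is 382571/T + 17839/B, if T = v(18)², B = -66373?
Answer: 23519718119/6967572048 ≈ 3.3756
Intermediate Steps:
T = 104976 (T = (18²)² = 324² = 104976)
382571/T + 17839/B = 382571/104976 + 17839/(-66373) = 382571*(1/104976) + 17839*(-1/66373) = 382571/104976 - 17839/66373 = 23519718119/6967572048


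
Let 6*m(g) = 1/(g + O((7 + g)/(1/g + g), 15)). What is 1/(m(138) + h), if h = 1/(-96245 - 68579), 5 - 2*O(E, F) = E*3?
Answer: 523311090456/624639647 ≈ 837.78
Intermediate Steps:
O(E, F) = 5/2 - 3*E/2 (O(E, F) = 5/2 - E*3/2 = 5/2 - 3*E/2)
h = -1/164824 (h = 1/(-164824) = -1/164824 ≈ -6.0671e-6)
m(g) = 1/(6*(5/2 + g - 3*(7 + g)/(2*(g + 1/g)))) (m(g) = 1/(6*(g + (5/2 - 3*(7 + g)/(2*(1/g + g))))) = 1/(6*(g + (5/2 - 3*(7 + g)/(2*(g + 1/g))))) = 1/(6*(5/2 + g - 3*(7 + g)/(2*(g + 1/g)))))
1/(m(138) + h) = 1/((1 + 138²)/(3*(5 - 19*138 + 2*138² + 2*138³)) - 1/164824) = 1/((1 + 19044)/(3*(5 - 2622 + 2*19044 + 2*2628072)) - 1/164824) = 1/((⅓)*19045/(5 - 2622 + 38088 + 5256144) - 1/164824) = 1/((⅓)*19045/5291615 - 1/164824) = 1/((⅓)*(1/5291615)*19045 - 1/164824) = 1/(3809/3174969 - 1/164824) = 1/(624639647/523311090456) = 523311090456/624639647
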